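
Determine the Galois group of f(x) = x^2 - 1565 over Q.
Gal(K/Q) = Z/2Z (cyclic of order 2)

x^2 - 1565 is irreducible over Q since 1565 is not a rational square. The splitting field Q(sqrt(1565)) has degree 2 over Q, and its unique nontrivial automorphism is sqrt(1565) ↦ -sqrt(1565). Hence Gal(Q(sqrt(1565))/Q) = Z/2Z.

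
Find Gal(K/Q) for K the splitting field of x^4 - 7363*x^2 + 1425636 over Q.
Gal(K/Q) = Z/2Z (cyclic of order 2)

f factors as (x^2 - 199)(x^2 - 7164), so the splitting field is K = Q(sqrt(199), sqrt(7164)). The squarefree part of 199 is 199 and the squarefree part of 7164 is also 199, so sqrt(199) and sqrt(7164) are both rational multiples of sqrt(199). Hence Q(sqrt(199)) = Q(sqrt(7164)) = Q(sqrt(199)), and the splitting field collapses to a single degree-2 extension with Galois group Z/2Z.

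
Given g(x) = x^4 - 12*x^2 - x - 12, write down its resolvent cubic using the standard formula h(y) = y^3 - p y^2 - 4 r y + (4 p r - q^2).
h(y) = y^3 + 12*y^2 + 48*y + 575

Identify coefficients: p = -12, q = -1, r = -12.
Plug into h(y) = y^3 - p y^2 - 4 r y + (4 p r - q^2):
  h(y) = y^3 - (-12) y^2 - 4*(-12) y + (4*(-12)*(-12) - (-1)^2)
       = y^3 + (12) y^2 + (48) y + (575).
Simplifying: h(y) = y^3 + 12*y^2 + 48*y + 575.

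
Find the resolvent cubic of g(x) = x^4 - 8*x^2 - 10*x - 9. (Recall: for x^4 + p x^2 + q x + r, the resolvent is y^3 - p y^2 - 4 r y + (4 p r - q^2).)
h(y) = y^3 + 8*y^2 + 36*y + 188

Identify coefficients: p = -8, q = -10, r = -9.
Plug into h(y) = y^3 - p y^2 - 4 r y + (4 p r - q^2):
  h(y) = y^3 - (-8) y^2 - 4*(-9) y + (4*(-8)*(-9) - (-10)^2)
       = y^3 + (8) y^2 + (36) y + (188).
Simplifying: h(y) = y^3 + 8*y^2 + 36*y + 188.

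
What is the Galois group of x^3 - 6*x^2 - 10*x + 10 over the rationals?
Gal(K/Q) = S_3 (symmetric group of order 6)

Compute the discriminant of x^3 + (-6)*x^2 + (-10)*x + (10): Δ = 24340. Since Δ is not a rational square, the Galois group is not contained in A_3; it must be the full S_3 (irreducibility of the cubic rules out anything smaller).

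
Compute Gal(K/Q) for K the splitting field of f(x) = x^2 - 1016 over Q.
Gal(K/Q) = Z/2Z (cyclic of order 2)

x^2 - 1016 is irreducible over Q since 1016 is not a rational square. The splitting field Q(sqrt(1016)) has degree 2 over Q, and its unique nontrivial automorphism is sqrt(1016) ↦ -sqrt(1016). Hence Gal(Q(sqrt(1016))/Q) = Z/2Z.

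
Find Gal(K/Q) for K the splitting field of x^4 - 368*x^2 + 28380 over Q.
Gal(K/Q) = V_4 (Klein four-group, Z/2Z × Z/2Z)

f factors as (x^2 - 110)(x^2 - 258), so the splitting field is K = Q(sqrt(110), sqrt(258)). The elements 110, 258, 28380 are all non-squares in Q, so sqrt(110) and sqrt(258) generate independent quadratic extensions. Thus [K:Q] = 4 and Gal(K/Q) is generated by the two order-2 automorphisms sqrt(110) ↦ -sqrt(110) and sqrt(258) ↦ -sqrt(258), giving V_4.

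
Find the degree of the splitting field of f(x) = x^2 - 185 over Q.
[K:Q] = 2

The polynomial x^2 - 185 is irreducible over Q since 185 is not a perfect square. Its splitting field is Q(sqrt(185)), which has degree 2 over Q.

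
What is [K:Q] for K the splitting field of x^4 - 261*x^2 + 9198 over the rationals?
[K:Q] = 4

f factors as (x^2 - 42)(x^2 - 219); the splitting field is K = Q(sqrt(42), sqrt(219)). Since 42, 219, and 9198 are all non-squares in Q, the three subfields Q(sqrt(42)), Q(sqrt(219)), Q(sqrt(9198)) are distinct degree-2 extensions, so [K:Q] = 4 (Klein four Galois group).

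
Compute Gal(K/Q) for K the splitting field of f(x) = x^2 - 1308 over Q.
Gal(K/Q) = Z/2Z (cyclic of order 2)

x^2 - 1308 is irreducible over Q since 1308 is not a rational square. The splitting field Q(sqrt(1308)) has degree 2 over Q, and its unique nontrivial automorphism is sqrt(1308) ↦ -sqrt(1308). Hence Gal(Q(sqrt(1308))/Q) = Z/2Z.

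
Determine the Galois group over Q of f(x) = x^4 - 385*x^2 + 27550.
Gal(K/Q) = V_4 (Klein four-group, Z/2Z × Z/2Z)

f factors as (x^2 - 95)(x^2 - 290), so the splitting field is K = Q(sqrt(95), sqrt(290)). The elements 95, 290, 27550 are all non-squares in Q, so sqrt(95) and sqrt(290) generate independent quadratic extensions. Thus [K:Q] = 4 and Gal(K/Q) is generated by the two order-2 automorphisms sqrt(95) ↦ -sqrt(95) and sqrt(290) ↦ -sqrt(290), giving V_4.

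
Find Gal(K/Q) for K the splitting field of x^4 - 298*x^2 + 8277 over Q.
Gal(K/Q) = V_4 (Klein four-group, Z/2Z × Z/2Z)

f factors as (x^2 - 31)(x^2 - 267), so the splitting field is K = Q(sqrt(31), sqrt(267)). The elements 31, 267, 8277 are all non-squares in Q, so sqrt(31) and sqrt(267) generate independent quadratic extensions. Thus [K:Q] = 4 and Gal(K/Q) is generated by the two order-2 automorphisms sqrt(31) ↦ -sqrt(31) and sqrt(267) ↦ -sqrt(267), giving V_4.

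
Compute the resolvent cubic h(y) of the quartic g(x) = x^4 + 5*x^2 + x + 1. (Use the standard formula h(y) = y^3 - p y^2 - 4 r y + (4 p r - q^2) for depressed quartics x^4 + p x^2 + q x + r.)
h(y) = y^3 - 5*y^2 - 4*y + 19

Identify coefficients: p = 5, q = 1, r = 1.
Plug into h(y) = y^3 - p y^2 - 4 r y + (4 p r - q^2):
  h(y) = y^3 - (5) y^2 - 4*(1) y + (4*(5)*(1) - (1)^2)
       = y^3 + (-5) y^2 + (-4) y + (19).
Simplifying: h(y) = y^3 - 5*y^2 - 4*y + 19.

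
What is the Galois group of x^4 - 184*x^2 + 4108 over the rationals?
Gal(K/Q) = V_4 (Klein four-group, Z/2Z × Z/2Z)

f factors as (x^2 - 26)(x^2 - 158), so the splitting field is K = Q(sqrt(26), sqrt(158)). The elements 26, 158, 4108 are all non-squares in Q, so sqrt(26) and sqrt(158) generate independent quadratic extensions. Thus [K:Q] = 4 and Gal(K/Q) is generated by the two order-2 automorphisms sqrt(26) ↦ -sqrt(26) and sqrt(158) ↦ -sqrt(158), giving V_4.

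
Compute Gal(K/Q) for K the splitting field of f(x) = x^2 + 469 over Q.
Gal(K/Q) = Z/2Z (cyclic of order 2)

x^2 + 469 is irreducible over Q since -469 is not a rational square. The splitting field Q(sqrt(-469)) has degree 2 over Q, and its unique nontrivial automorphism is sqrt(-469) ↦ -sqrt(-469). Hence Gal(Q(sqrt(-469))/Q) = Z/2Z.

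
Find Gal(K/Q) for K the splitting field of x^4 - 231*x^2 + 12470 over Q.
Gal(K/Q) = V_4 (Klein four-group, Z/2Z × Z/2Z)

f factors as (x^2 - 86)(x^2 - 145), so the splitting field is K = Q(sqrt(86), sqrt(145)). The elements 86, 145, 12470 are all non-squares in Q, so sqrt(86) and sqrt(145) generate independent quadratic extensions. Thus [K:Q] = 4 and Gal(K/Q) is generated by the two order-2 automorphisms sqrt(86) ↦ -sqrt(86) and sqrt(145) ↦ -sqrt(145), giving V_4.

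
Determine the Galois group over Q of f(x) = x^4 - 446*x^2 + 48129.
Gal(K/Q) = V_4 (Klein four-group, Z/2Z × Z/2Z)

f factors as (x^2 - 183)(x^2 - 263), so the splitting field is K = Q(sqrt(183), sqrt(263)). The elements 183, 263, 48129 are all non-squares in Q, so sqrt(183) and sqrt(263) generate independent quadratic extensions. Thus [K:Q] = 4 and Gal(K/Q) is generated by the two order-2 automorphisms sqrt(183) ↦ -sqrt(183) and sqrt(263) ↦ -sqrt(263), giving V_4.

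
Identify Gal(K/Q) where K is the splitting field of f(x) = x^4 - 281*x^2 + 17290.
Gal(K/Q) = V_4 (Klein four-group, Z/2Z × Z/2Z)

f factors as (x^2 - 190)(x^2 - 91), so the splitting field is K = Q(sqrt(190), sqrt(91)). The elements 190, 91, 17290 are all non-squares in Q, so sqrt(190) and sqrt(91) generate independent quadratic extensions. Thus [K:Q] = 4 and Gal(K/Q) is generated by the two order-2 automorphisms sqrt(190) ↦ -sqrt(190) and sqrt(91) ↦ -sqrt(91), giving V_4.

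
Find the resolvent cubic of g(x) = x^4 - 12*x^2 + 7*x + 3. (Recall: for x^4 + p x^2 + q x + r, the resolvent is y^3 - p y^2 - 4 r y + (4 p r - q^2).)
h(y) = y^3 + 12*y^2 - 12*y - 193

Identify coefficients: p = -12, q = 7, r = 3.
Plug into h(y) = y^3 - p y^2 - 4 r y + (4 p r - q^2):
  h(y) = y^3 - (-12) y^2 - 4*(3) y + (4*(-12)*(3) - (7)^2)
       = y^3 + (12) y^2 + (-12) y + (-193).
Simplifying: h(y) = y^3 + 12*y^2 - 12*y - 193.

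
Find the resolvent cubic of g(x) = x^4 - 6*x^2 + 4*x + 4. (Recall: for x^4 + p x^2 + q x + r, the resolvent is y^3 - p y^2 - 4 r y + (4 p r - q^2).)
h(y) = y^3 + 6*y^2 - 16*y - 112

Identify coefficients: p = -6, q = 4, r = 4.
Plug into h(y) = y^3 - p y^2 - 4 r y + (4 p r - q^2):
  h(y) = y^3 - (-6) y^2 - 4*(4) y + (4*(-6)*(4) - (4)^2)
       = y^3 + (6) y^2 + (-16) y + (-112).
Simplifying: h(y) = y^3 + 6*y^2 - 16*y - 112.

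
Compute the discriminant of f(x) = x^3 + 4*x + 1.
Δ = -283

For a depressed cubic x^3 + p x + q the discriminant is Δ = -4 p^3 - 27 q^2 = -4*(4)^3 - 27*(1)^2 = -256 - 27 = -283.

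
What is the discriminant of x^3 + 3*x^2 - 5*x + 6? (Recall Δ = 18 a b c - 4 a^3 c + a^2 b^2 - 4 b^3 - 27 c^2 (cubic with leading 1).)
Δ = -2515

For x^3 + a x^2 + b x + c the discriminant is Δ = 18 a b c - 4 a^3 c + a^2 b^2 - 4 b^3 - 27 c^2.
Plug a = 3, b = -5, c = 6:
  18*(3)*(-5)*(6) - 4*(3)^3*(6) + (3)^2*(-5)^2 - 4*(-5)^3 - 27*(6)^2
  = -1620 + (-648) + 225 + (500) + (-972)
  = -2515.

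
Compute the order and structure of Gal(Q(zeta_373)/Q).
|Gal(Q(zeta_373)/Q)| = phi(373) = 372; group ≅ (Z/373Z)^* ≅ Z/372Z

The n-th cyclotomic polynomial Φ_373(x) is the minimal polynomial of zeta_373 over Q and has degree phi(373) = 372. So Q(zeta_373) is a degree-372 Galois extension with Galois group (Z/373Z)^*. (Z/373Z)^* is cyclic since 373 is an odd prime power (or 4). Hence Gal(Q(zeta_373)/Q) ≅ Z/372Z.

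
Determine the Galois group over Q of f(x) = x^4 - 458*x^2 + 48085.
Gal(K/Q) = V_4 (Klein four-group, Z/2Z × Z/2Z)

f factors as (x^2 - 163)(x^2 - 295), so the splitting field is K = Q(sqrt(163), sqrt(295)). The elements 163, 295, 48085 are all non-squares in Q, so sqrt(163) and sqrt(295) generate independent quadratic extensions. Thus [K:Q] = 4 and Gal(K/Q) is generated by the two order-2 automorphisms sqrt(163) ↦ -sqrt(163) and sqrt(295) ↦ -sqrt(295), giving V_4.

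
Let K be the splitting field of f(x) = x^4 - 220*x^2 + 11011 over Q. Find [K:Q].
[K:Q] = 4

f factors as (x^2 - 143)(x^2 - 77); the splitting field is K = Q(sqrt(143), sqrt(77)). Since 143, 77, and 11011 are all non-squares in Q, the three subfields Q(sqrt(143)), Q(sqrt(77)), Q(sqrt(11011)) are distinct degree-2 extensions, so [K:Q] = 4 (Klein four Galois group).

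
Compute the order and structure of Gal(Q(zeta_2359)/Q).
|Gal(Q(zeta_2359)/Q)| = phi(2359) = 2016; group ≅ (Z/2359Z)^* ≅ Z/6Z × Z/336Z

The n-th cyclotomic polynomial Φ_2359(x) is the minimal polynomial of zeta_2359 over Q and has degree phi(2359) = 2016. So Q(zeta_2359) is a degree-2016 Galois extension with Galois group (Z/2359Z)^*. By CRT, (Z/2359Z)^* ≅ (Z/7Z)^* × (Z/337Z)^*. Each prime-power unit group is (Z/7Z)^* ≅ Z/6Z; (Z/337Z)^* ≅ Z/336Z. Hence Gal(Q(zeta_2359)/Q) ≅ Z/6Z × Z/336Z.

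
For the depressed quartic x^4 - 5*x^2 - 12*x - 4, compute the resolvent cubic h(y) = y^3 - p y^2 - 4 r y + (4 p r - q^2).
h(y) = y^3 + 5*y^2 + 16*y - 64

Identify coefficients: p = -5, q = -12, r = -4.
Plug into h(y) = y^3 - p y^2 - 4 r y + (4 p r - q^2):
  h(y) = y^3 - (-5) y^2 - 4*(-4) y + (4*(-5)*(-4) - (-12)^2)
       = y^3 + (5) y^2 + (16) y + (-64).
Simplifying: h(y) = y^3 + 5*y^2 + 16*y - 64.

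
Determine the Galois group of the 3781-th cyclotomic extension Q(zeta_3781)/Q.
|Gal(Q(zeta_3781)/Q)| = phi(3781) = 3564; group ≅ (Z/3781Z)^* ≅ Z/18Z × Z/198Z

The n-th cyclotomic polynomial Φ_3781(x) is the minimal polynomial of zeta_3781 over Q and has degree phi(3781) = 3564. So Q(zeta_3781) is a degree-3564 Galois extension with Galois group (Z/3781Z)^*. By CRT, (Z/3781Z)^* ≅ (Z/19Z)^* × (Z/199Z)^*. Each prime-power unit group is (Z/19Z)^* ≅ Z/18Z; (Z/199Z)^* ≅ Z/198Z. Hence Gal(Q(zeta_3781)/Q) ≅ Z/18Z × Z/198Z.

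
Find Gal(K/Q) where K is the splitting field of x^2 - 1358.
Gal(K/Q) = Z/2Z (cyclic of order 2)

x^2 - 1358 is irreducible over Q since 1358 is not a rational square. The splitting field Q(sqrt(1358)) has degree 2 over Q, and its unique nontrivial automorphism is sqrt(1358) ↦ -sqrt(1358). Hence Gal(Q(sqrt(1358))/Q) = Z/2Z.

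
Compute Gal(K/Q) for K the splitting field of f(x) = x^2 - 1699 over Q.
Gal(K/Q) = Z/2Z (cyclic of order 2)

x^2 - 1699 is irreducible over Q since 1699 is not a rational square. The splitting field Q(sqrt(1699)) has degree 2 over Q, and its unique nontrivial automorphism is sqrt(1699) ↦ -sqrt(1699). Hence Gal(Q(sqrt(1699))/Q) = Z/2Z.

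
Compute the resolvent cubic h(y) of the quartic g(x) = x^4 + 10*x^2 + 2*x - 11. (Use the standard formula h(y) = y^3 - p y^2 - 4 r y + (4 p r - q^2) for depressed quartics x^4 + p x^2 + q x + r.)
h(y) = y^3 - 10*y^2 + 44*y - 444

Identify coefficients: p = 10, q = 2, r = -11.
Plug into h(y) = y^3 - p y^2 - 4 r y + (4 p r - q^2):
  h(y) = y^3 - (10) y^2 - 4*(-11) y + (4*(10)*(-11) - (2)^2)
       = y^3 + (-10) y^2 + (44) y + (-444).
Simplifying: h(y) = y^3 - 10*y^2 + 44*y - 444.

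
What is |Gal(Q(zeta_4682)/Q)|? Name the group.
|Gal(Q(zeta_4682)/Q)| = phi(4682) = 2340; group ≅ (Z/4682Z)^* ≅ Z/2340Z

The n-th cyclotomic polynomial Φ_4682(x) is the minimal polynomial of zeta_4682 over Q and has degree phi(4682) = 2340. So Q(zeta_4682) is a degree-2340 Galois extension with Galois group (Z/4682Z)^*. By CRT, (Z/4682Z)^* ≅ (Z/2Z)^* × (Z/2341Z)^*. Each prime-power unit group is (Z/2Z)^* ≅ trivial group (order 1); (Z/2341Z)^* ≅ Z/2340Z. Hence Gal(Q(zeta_4682)/Q) ≅ Z/2340Z.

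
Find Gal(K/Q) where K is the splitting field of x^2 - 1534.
Gal(K/Q) = Z/2Z (cyclic of order 2)

x^2 - 1534 is irreducible over Q since 1534 is not a rational square. The splitting field Q(sqrt(1534)) has degree 2 over Q, and its unique nontrivial automorphism is sqrt(1534) ↦ -sqrt(1534). Hence Gal(Q(sqrt(1534))/Q) = Z/2Z.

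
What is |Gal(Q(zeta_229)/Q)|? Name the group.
|Gal(Q(zeta_229)/Q)| = phi(229) = 228; group ≅ (Z/229Z)^* ≅ Z/228Z

The n-th cyclotomic polynomial Φ_229(x) is the minimal polynomial of zeta_229 over Q and has degree phi(229) = 228. So Q(zeta_229) is a degree-228 Galois extension with Galois group (Z/229Z)^*. (Z/229Z)^* is cyclic since 229 is an odd prime power (or 4). Hence Gal(Q(zeta_229)/Q) ≅ Z/228Z.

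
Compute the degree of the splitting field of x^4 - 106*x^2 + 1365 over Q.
[K:Q] = 4

f factors as (x^2 - 91)(x^2 - 15); the splitting field is K = Q(sqrt(91), sqrt(15)). Since 91, 15, and 1365 are all non-squares in Q, the three subfields Q(sqrt(91)), Q(sqrt(15)), Q(sqrt(1365)) are distinct degree-2 extensions, so [K:Q] = 4 (Klein four Galois group).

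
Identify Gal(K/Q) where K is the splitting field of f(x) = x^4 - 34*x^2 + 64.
Gal(K/Q) = Z/2Z (cyclic of order 2)

f factors as (x^2 - 32)(x^2 - 2), so the splitting field is K = Q(sqrt(32), sqrt(2)). The squarefree part of 32 is 2 and the squarefree part of 2 is also 2, so sqrt(32) and sqrt(2) are both rational multiples of sqrt(2). Hence Q(sqrt(32)) = Q(sqrt(2)) = Q(sqrt(2)), and the splitting field collapses to a single degree-2 extension with Galois group Z/2Z.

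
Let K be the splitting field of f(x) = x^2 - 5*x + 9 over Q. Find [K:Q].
[K:Q] = 2

The discriminant of x^2 + (-5)*x + (9) is b^2 - 4c = 25 - (36) = -11. Since -11 is not a perfect square in Q, the polynomial is irreducible over Q. Its two roots generate a degree-2 extension, so [K:Q] = 2.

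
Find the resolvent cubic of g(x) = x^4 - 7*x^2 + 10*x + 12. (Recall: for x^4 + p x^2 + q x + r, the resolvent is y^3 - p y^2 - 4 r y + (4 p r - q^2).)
h(y) = y^3 + 7*y^2 - 48*y - 436

Identify coefficients: p = -7, q = 10, r = 12.
Plug into h(y) = y^3 - p y^2 - 4 r y + (4 p r - q^2):
  h(y) = y^3 - (-7) y^2 - 4*(12) y + (4*(-7)*(12) - (10)^2)
       = y^3 + (7) y^2 + (-48) y + (-436).
Simplifying: h(y) = y^3 + 7*y^2 - 48*y - 436.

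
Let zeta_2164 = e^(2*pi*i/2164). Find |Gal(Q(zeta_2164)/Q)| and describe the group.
|Gal(Q(zeta_2164)/Q)| = phi(2164) = 1080; group ≅ (Z/2164Z)^* ≅ Z/2Z × Z/540Z

The n-th cyclotomic polynomial Φ_2164(x) is the minimal polynomial of zeta_2164 over Q and has degree phi(2164) = 1080. So Q(zeta_2164) is a degree-1080 Galois extension with Galois group (Z/2164Z)^*. By CRT, (Z/2164Z)^* ≅ (Z/4Z)^* × (Z/541Z)^*. Each prime-power unit group is (Z/4Z)^* ≅ Z/2Z; (Z/541Z)^* ≅ Z/540Z. Hence Gal(Q(zeta_2164)/Q) ≅ Z/2Z × Z/540Z.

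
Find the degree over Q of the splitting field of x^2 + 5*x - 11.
[K:Q] = 2

The discriminant of x^2 + (5)*x + (-11) is b^2 - 4c = 25 - (-44) = 69. Since 69 is not a perfect square in Q, the polynomial is irreducible over Q. Its two roots generate a degree-2 extension, so [K:Q] = 2.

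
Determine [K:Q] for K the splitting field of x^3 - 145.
[K:Q] = 6

x^3 - 145 has one real root r = 145^(1/3) and two complex roots r*zeta_3, r*zeta_3^2 where zeta_3 = e^(2*pi*i/3). The splitting field is Q(r, zeta_3). [Q(r):Q] = 3 and [Q(zeta_3):Q] = 2 with gcd = 1, so [Q(r, zeta_3):Q] = 3 * 2 = 6.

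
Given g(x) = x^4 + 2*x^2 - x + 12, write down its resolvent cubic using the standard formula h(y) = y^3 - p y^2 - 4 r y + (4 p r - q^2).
h(y) = y^3 - 2*y^2 - 48*y + 95

Identify coefficients: p = 2, q = -1, r = 12.
Plug into h(y) = y^3 - p y^2 - 4 r y + (4 p r - q^2):
  h(y) = y^3 - (2) y^2 - 4*(12) y + (4*(2)*(12) - (-1)^2)
       = y^3 + (-2) y^2 + (-48) y + (95).
Simplifying: h(y) = y^3 - 2*y^2 - 48*y + 95.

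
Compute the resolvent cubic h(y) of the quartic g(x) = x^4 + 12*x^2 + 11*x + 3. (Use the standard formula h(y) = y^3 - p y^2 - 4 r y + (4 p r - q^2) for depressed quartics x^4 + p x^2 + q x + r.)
h(y) = y^3 - 12*y^2 - 12*y + 23

Identify coefficients: p = 12, q = 11, r = 3.
Plug into h(y) = y^3 - p y^2 - 4 r y + (4 p r - q^2):
  h(y) = y^3 - (12) y^2 - 4*(3) y + (4*(12)*(3) - (11)^2)
       = y^3 + (-12) y^2 + (-12) y + (23).
Simplifying: h(y) = y^3 - 12*y^2 - 12*y + 23.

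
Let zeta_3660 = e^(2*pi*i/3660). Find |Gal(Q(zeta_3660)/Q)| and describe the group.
|Gal(Q(zeta_3660)/Q)| = phi(3660) = 960; group ≅ (Z/3660Z)^* ≅ Z/2Z × Z/2Z × Z/4Z × Z/60Z

The n-th cyclotomic polynomial Φ_3660(x) is the minimal polynomial of zeta_3660 over Q and has degree phi(3660) = 960. So Q(zeta_3660) is a degree-960 Galois extension with Galois group (Z/3660Z)^*. By CRT, (Z/3660Z)^* ≅ (Z/4Z)^* × (Z/3Z)^* × (Z/5Z)^* × (Z/61Z)^*. Each prime-power unit group is (Z/4Z)^* ≅ Z/2Z; (Z/3Z)^* ≅ Z/2Z; (Z/5Z)^* ≅ Z/4Z; (Z/61Z)^* ≅ Z/60Z. Hence Gal(Q(zeta_3660)/Q) ≅ Z/2Z × Z/2Z × Z/4Z × Z/60Z.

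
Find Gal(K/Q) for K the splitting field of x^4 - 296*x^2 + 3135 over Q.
Gal(K/Q) = V_4 (Klein four-group, Z/2Z × Z/2Z)

f factors as (x^2 - 285)(x^2 - 11), so the splitting field is K = Q(sqrt(285), sqrt(11)). The elements 285, 11, 3135 are all non-squares in Q, so sqrt(285) and sqrt(11) generate independent quadratic extensions. Thus [K:Q] = 4 and Gal(K/Q) is generated by the two order-2 automorphisms sqrt(285) ↦ -sqrt(285) and sqrt(11) ↦ -sqrt(11), giving V_4.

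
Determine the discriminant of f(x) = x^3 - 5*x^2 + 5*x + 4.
Δ = -107

For x^3 + a x^2 + b x + c the discriminant is Δ = 18 a b c - 4 a^3 c + a^2 b^2 - 4 b^3 - 27 c^2.
Plug a = -5, b = 5, c = 4:
  18*(-5)*(5)*(4) - 4*(-5)^3*(4) + (-5)^2*(5)^2 - 4*(5)^3 - 27*(4)^2
  = -1800 + (2000) + 625 + (-500) + (-432)
  = -107.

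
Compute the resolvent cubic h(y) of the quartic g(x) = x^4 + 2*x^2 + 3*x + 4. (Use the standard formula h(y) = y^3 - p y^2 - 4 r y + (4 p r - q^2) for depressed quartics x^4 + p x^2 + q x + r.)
h(y) = y^3 - 2*y^2 - 16*y + 23

Identify coefficients: p = 2, q = 3, r = 4.
Plug into h(y) = y^3 - p y^2 - 4 r y + (4 p r - q^2):
  h(y) = y^3 - (2) y^2 - 4*(4) y + (4*(2)*(4) - (3)^2)
       = y^3 + (-2) y^2 + (-16) y + (23).
Simplifying: h(y) = y^3 - 2*y^2 - 16*y + 23.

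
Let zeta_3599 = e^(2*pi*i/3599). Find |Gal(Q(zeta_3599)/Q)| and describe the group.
|Gal(Q(zeta_3599)/Q)| = phi(3599) = 3480; group ≅ (Z/3599Z)^* ≅ Z/58Z × Z/60Z

The n-th cyclotomic polynomial Φ_3599(x) is the minimal polynomial of zeta_3599 over Q and has degree phi(3599) = 3480. So Q(zeta_3599) is a degree-3480 Galois extension with Galois group (Z/3599Z)^*. By CRT, (Z/3599Z)^* ≅ (Z/59Z)^* × (Z/61Z)^*. Each prime-power unit group is (Z/59Z)^* ≅ Z/58Z; (Z/61Z)^* ≅ Z/60Z. Hence Gal(Q(zeta_3599)/Q) ≅ Z/58Z × Z/60Z.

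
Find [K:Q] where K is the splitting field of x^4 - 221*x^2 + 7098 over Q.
[K:Q] = 4

f factors as (x^2 - 182)(x^2 - 39); the splitting field is K = Q(sqrt(182), sqrt(39)). Since 182, 39, and 7098 are all non-squares in Q, the three subfields Q(sqrt(182)), Q(sqrt(39)), Q(sqrt(7098)) are distinct degree-2 extensions, so [K:Q] = 4 (Klein four Galois group).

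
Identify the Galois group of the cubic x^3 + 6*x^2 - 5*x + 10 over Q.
Gal(K/Q) = S_3 (symmetric group of order 6)

Compute the discriminant of x^3 + (6)*x^2 + (-5)*x + (10): Δ = -15340. Since Δ is not a rational square, the Galois group is not contained in A_3; it must be the full S_3 (irreducibility of the cubic rules out anything smaller).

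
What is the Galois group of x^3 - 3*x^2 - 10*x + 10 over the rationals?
Gal(K/Q) = S_3 (symmetric group of order 6)

Compute the discriminant of x^3 + (-3)*x^2 + (-10)*x + (10): Δ = 8680. Since Δ is not a rational square, the Galois group is not contained in A_3; it must be the full S_3 (irreducibility of the cubic rules out anything smaller).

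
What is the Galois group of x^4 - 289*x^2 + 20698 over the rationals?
Gal(K/Q) = V_4 (Klein four-group, Z/2Z × Z/2Z)

f factors as (x^2 - 131)(x^2 - 158), so the splitting field is K = Q(sqrt(131), sqrt(158)). The elements 131, 158, 20698 are all non-squares in Q, so sqrt(131) and sqrt(158) generate independent quadratic extensions. Thus [K:Q] = 4 and Gal(K/Q) is generated by the two order-2 automorphisms sqrt(131) ↦ -sqrt(131) and sqrt(158) ↦ -sqrt(158), giving V_4.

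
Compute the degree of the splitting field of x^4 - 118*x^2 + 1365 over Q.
[K:Q] = 4

f factors as (x^2 - 105)(x^2 - 13); the splitting field is K = Q(sqrt(105), sqrt(13)). Since 105, 13, and 1365 are all non-squares in Q, the three subfields Q(sqrt(105)), Q(sqrt(13)), Q(sqrt(1365)) are distinct degree-2 extensions, so [K:Q] = 4 (Klein four Galois group).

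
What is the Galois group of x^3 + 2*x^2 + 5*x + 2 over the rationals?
Gal(K/Q) = S_3 (symmetric group of order 6)

Compute the discriminant of x^3 + (2)*x^2 + (5)*x + (2): Δ = -212. Since Δ is not a rational square, the Galois group is not contained in A_3; it must be the full S_3 (irreducibility of the cubic rules out anything smaller).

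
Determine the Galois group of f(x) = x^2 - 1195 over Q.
Gal(K/Q) = Z/2Z (cyclic of order 2)

x^2 - 1195 is irreducible over Q since 1195 is not a rational square. The splitting field Q(sqrt(1195)) has degree 2 over Q, and its unique nontrivial automorphism is sqrt(1195) ↦ -sqrt(1195). Hence Gal(Q(sqrt(1195))/Q) = Z/2Z.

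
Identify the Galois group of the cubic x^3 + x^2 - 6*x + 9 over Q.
Gal(K/Q) = S_3 (symmetric group of order 6)

Compute the discriminant of x^3 + (1)*x^2 + (-6)*x + (9): Δ = -2295. Since Δ is not a rational square, the Galois group is not contained in A_3; it must be the full S_3 (irreducibility of the cubic rules out anything smaller).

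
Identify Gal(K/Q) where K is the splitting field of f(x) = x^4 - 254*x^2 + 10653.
Gal(K/Q) = V_4 (Klein four-group, Z/2Z × Z/2Z)

f factors as (x^2 - 201)(x^2 - 53), so the splitting field is K = Q(sqrt(201), sqrt(53)). The elements 201, 53, 10653 are all non-squares in Q, so sqrt(201) and sqrt(53) generate independent quadratic extensions. Thus [K:Q] = 4 and Gal(K/Q) is generated by the two order-2 automorphisms sqrt(201) ↦ -sqrt(201) and sqrt(53) ↦ -sqrt(53), giving V_4.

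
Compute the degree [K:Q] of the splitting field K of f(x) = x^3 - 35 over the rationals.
[K:Q] = 6

x^3 - 35 has one real root r = 35^(1/3) and two complex roots r*zeta_3, r*zeta_3^2 where zeta_3 = e^(2*pi*i/3). The splitting field is Q(r, zeta_3). [Q(r):Q] = 3 and [Q(zeta_3):Q] = 2 with gcd = 1, so [Q(r, zeta_3):Q] = 3 * 2 = 6.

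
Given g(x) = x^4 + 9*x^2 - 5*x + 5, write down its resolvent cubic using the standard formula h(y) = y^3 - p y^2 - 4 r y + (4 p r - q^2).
h(y) = y^3 - 9*y^2 - 20*y + 155

Identify coefficients: p = 9, q = -5, r = 5.
Plug into h(y) = y^3 - p y^2 - 4 r y + (4 p r - q^2):
  h(y) = y^3 - (9) y^2 - 4*(5) y + (4*(9)*(5) - (-5)^2)
       = y^3 + (-9) y^2 + (-20) y + (155).
Simplifying: h(y) = y^3 - 9*y^2 - 20*y + 155.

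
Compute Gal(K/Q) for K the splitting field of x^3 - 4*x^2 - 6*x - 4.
Gal(K/Q) = S_3 (symmetric group of order 6)

Compute the discriminant of x^3 + (-4)*x^2 + (-6)*x + (-4): Δ = -1744. Since Δ is not a rational square, the Galois group is not contained in A_3; it must be the full S_3 (irreducibility of the cubic rules out anything smaller).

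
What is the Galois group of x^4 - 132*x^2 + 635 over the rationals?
Gal(K/Q) = V_4 (Klein four-group, Z/2Z × Z/2Z)

f factors as (x^2 - 5)(x^2 - 127), so the splitting field is K = Q(sqrt(5), sqrt(127)). The elements 5, 127, 635 are all non-squares in Q, so sqrt(5) and sqrt(127) generate independent quadratic extensions. Thus [K:Q] = 4 and Gal(K/Q) is generated by the two order-2 automorphisms sqrt(5) ↦ -sqrt(5) and sqrt(127) ↦ -sqrt(127), giving V_4.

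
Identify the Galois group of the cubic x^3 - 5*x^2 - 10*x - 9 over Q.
Gal(K/Q) = S_3 (symmetric group of order 6)

Compute the discriminant of x^3 + (-5)*x^2 + (-10)*x + (-9): Δ = -8287. Since Δ is not a rational square, the Galois group is not contained in A_3; it must be the full S_3 (irreducibility of the cubic rules out anything smaller).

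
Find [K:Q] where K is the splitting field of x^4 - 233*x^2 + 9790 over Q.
[K:Q] = 4

f factors as (x^2 - 178)(x^2 - 55); the splitting field is K = Q(sqrt(178), sqrt(55)). Since 178, 55, and 9790 are all non-squares in Q, the three subfields Q(sqrt(178)), Q(sqrt(55)), Q(sqrt(9790)) are distinct degree-2 extensions, so [K:Q] = 4 (Klein four Galois group).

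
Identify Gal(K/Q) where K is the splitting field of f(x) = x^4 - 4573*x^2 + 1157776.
Gal(K/Q) = Z/2Z (cyclic of order 2)

f factors as (x^2 - 269)(x^2 - 4304), so the splitting field is K = Q(sqrt(269), sqrt(4304)). The squarefree part of 269 is 269 and the squarefree part of 4304 is also 269, so sqrt(269) and sqrt(4304) are both rational multiples of sqrt(269). Hence Q(sqrt(269)) = Q(sqrt(4304)) = Q(sqrt(269)), and the splitting field collapses to a single degree-2 extension with Galois group Z/2Z.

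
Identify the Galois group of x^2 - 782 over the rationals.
Gal(K/Q) = Z/2Z (cyclic of order 2)

x^2 - 782 is irreducible over Q since 782 is not a rational square. The splitting field Q(sqrt(782)) has degree 2 over Q, and its unique nontrivial automorphism is sqrt(782) ↦ -sqrt(782). Hence Gal(Q(sqrt(782))/Q) = Z/2Z.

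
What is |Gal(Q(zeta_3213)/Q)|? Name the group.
|Gal(Q(zeta_3213)/Q)| = phi(3213) = 1728; group ≅ (Z/3213Z)^* ≅ Z/6Z × Z/16Z × Z/18Z

The n-th cyclotomic polynomial Φ_3213(x) is the minimal polynomial of zeta_3213 over Q and has degree phi(3213) = 1728. So Q(zeta_3213) is a degree-1728 Galois extension with Galois group (Z/3213Z)^*. By CRT, (Z/3213Z)^* ≅ (Z/27Z)^* × (Z/7Z)^* × (Z/17Z)^*. Each prime-power unit group is (Z/27Z)^* ≅ Z/18Z; (Z/7Z)^* ≅ Z/6Z; (Z/17Z)^* ≅ Z/16Z. Hence Gal(Q(zeta_3213)/Q) ≅ Z/6Z × Z/16Z × Z/18Z.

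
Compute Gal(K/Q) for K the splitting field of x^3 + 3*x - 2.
Gal(K/Q) = S_3 (symmetric group of order 6)

Compute the discriminant of x^3 + (0)*x^2 + (3)*x + (-2): Δ = -216. Since Δ is not a rational square, the Galois group is not contained in A_3; it must be the full S_3 (irreducibility of the cubic rules out anything smaller).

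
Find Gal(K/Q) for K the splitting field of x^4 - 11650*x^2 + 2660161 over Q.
Gal(K/Q) = Z/2Z (cyclic of order 2)

f factors as (x^2 - 233)(x^2 - 11417), so the splitting field is K = Q(sqrt(233), sqrt(11417)). The squarefree part of 233 is 233 and the squarefree part of 11417 is also 233, so sqrt(233) and sqrt(11417) are both rational multiples of sqrt(233). Hence Q(sqrt(233)) = Q(sqrt(11417)) = Q(sqrt(233)), and the splitting field collapses to a single degree-2 extension with Galois group Z/2Z.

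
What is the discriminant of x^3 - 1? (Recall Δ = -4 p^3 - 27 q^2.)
Δ = -27

For a depressed cubic x^3 + p x + q the discriminant is Δ = -4 p^3 - 27 q^2 = -4*(0)^3 - 27*(-1)^2 = 0 - 27 = -27.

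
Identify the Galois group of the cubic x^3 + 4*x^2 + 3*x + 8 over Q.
Gal(K/Q) = S_3 (symmetric group of order 6)

Compute the discriminant of x^3 + (4)*x^2 + (3)*x + (8): Δ = -2012. Since Δ is not a rational square, the Galois group is not contained in A_3; it must be the full S_3 (irreducibility of the cubic rules out anything smaller).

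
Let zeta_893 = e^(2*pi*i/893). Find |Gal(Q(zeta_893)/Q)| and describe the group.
|Gal(Q(zeta_893)/Q)| = phi(893) = 828; group ≅ (Z/893Z)^* ≅ Z/18Z × Z/46Z

The n-th cyclotomic polynomial Φ_893(x) is the minimal polynomial of zeta_893 over Q and has degree phi(893) = 828. So Q(zeta_893) is a degree-828 Galois extension with Galois group (Z/893Z)^*. By CRT, (Z/893Z)^* ≅ (Z/19Z)^* × (Z/47Z)^*. Each prime-power unit group is (Z/19Z)^* ≅ Z/18Z; (Z/47Z)^* ≅ Z/46Z. Hence Gal(Q(zeta_893)/Q) ≅ Z/18Z × Z/46Z.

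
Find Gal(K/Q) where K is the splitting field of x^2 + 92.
Gal(K/Q) = Z/2Z (cyclic of order 2)

x^2 + 92 is irreducible over Q since -92 is not a rational square. The splitting field Q(sqrt(-92)) has degree 2 over Q, and its unique nontrivial automorphism is sqrt(-92) ↦ -sqrt(-92). Hence Gal(Q(sqrt(-92))/Q) = Z/2Z.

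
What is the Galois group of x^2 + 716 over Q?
Gal(K/Q) = Z/2Z (cyclic of order 2)

x^2 + 716 is irreducible over Q since -716 is not a rational square. The splitting field Q(sqrt(-716)) has degree 2 over Q, and its unique nontrivial automorphism is sqrt(-716) ↦ -sqrt(-716). Hence Gal(Q(sqrt(-716))/Q) = Z/2Z.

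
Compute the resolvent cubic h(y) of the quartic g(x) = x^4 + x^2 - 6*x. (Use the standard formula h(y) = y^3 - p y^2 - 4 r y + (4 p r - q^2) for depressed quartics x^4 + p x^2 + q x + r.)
h(y) = y^3 - y^2 - 36

Identify coefficients: p = 1, q = -6, r = 0.
Plug into h(y) = y^3 - p y^2 - 4 r y + (4 p r - q^2):
  h(y) = y^3 - (1) y^2 - 4*(0) y + (4*(1)*(0) - (-6)^2)
       = y^3 + (-1) y^2 + (0) y + (-36).
Simplifying: h(y) = y^3 - y^2 - 36.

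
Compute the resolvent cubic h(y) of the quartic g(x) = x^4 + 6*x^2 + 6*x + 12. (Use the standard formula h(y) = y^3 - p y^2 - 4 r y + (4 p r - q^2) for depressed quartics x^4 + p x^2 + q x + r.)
h(y) = y^3 - 6*y^2 - 48*y + 252

Identify coefficients: p = 6, q = 6, r = 12.
Plug into h(y) = y^3 - p y^2 - 4 r y + (4 p r - q^2):
  h(y) = y^3 - (6) y^2 - 4*(12) y + (4*(6)*(12) - (6)^2)
       = y^3 + (-6) y^2 + (-48) y + (252).
Simplifying: h(y) = y^3 - 6*y^2 - 48*y + 252.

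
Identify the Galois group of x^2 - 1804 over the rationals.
Gal(K/Q) = Z/2Z (cyclic of order 2)

x^2 - 1804 is irreducible over Q since 1804 is not a rational square. The splitting field Q(sqrt(1804)) has degree 2 over Q, and its unique nontrivial automorphism is sqrt(1804) ↦ -sqrt(1804). Hence Gal(Q(sqrt(1804))/Q) = Z/2Z.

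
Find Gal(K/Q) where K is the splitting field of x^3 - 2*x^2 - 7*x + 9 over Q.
Gal(K/Q) = S_3 (symmetric group of order 6)

Compute the discriminant of x^3 + (-2)*x^2 + (-7)*x + (9): Δ = 1937. Since Δ is not a rational square, the Galois group is not contained in A_3; it must be the full S_3 (irreducibility of the cubic rules out anything smaller).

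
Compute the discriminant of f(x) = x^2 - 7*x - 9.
Δ = 85

For a quadratic a x^2 + b x + c the discriminant is Δ = b^2 - 4ac = (-7)^2 - 4*(1)*(-9) = 49 - (-36) = 85.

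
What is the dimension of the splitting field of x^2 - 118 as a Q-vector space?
[K:Q] = 2

The polynomial x^2 - 118 is irreducible over Q since 118 is not a perfect square. Its splitting field is Q(sqrt(118)), which has degree 2 over Q.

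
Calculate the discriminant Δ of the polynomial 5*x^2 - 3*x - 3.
Δ = 69

For a quadratic a x^2 + b x + c the discriminant is Δ = b^2 - 4ac = (-3)^2 - 4*(5)*(-3) = 9 - (-60) = 69.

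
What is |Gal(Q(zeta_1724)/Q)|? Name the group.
|Gal(Q(zeta_1724)/Q)| = phi(1724) = 860; group ≅ (Z/1724Z)^* ≅ Z/2Z × Z/430Z

The n-th cyclotomic polynomial Φ_1724(x) is the minimal polynomial of zeta_1724 over Q and has degree phi(1724) = 860. So Q(zeta_1724) is a degree-860 Galois extension with Galois group (Z/1724Z)^*. By CRT, (Z/1724Z)^* ≅ (Z/4Z)^* × (Z/431Z)^*. Each prime-power unit group is (Z/4Z)^* ≅ Z/2Z; (Z/431Z)^* ≅ Z/430Z. Hence Gal(Q(zeta_1724)/Q) ≅ Z/2Z × Z/430Z.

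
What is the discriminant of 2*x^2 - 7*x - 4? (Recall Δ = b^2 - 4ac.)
Δ = 81

For a quadratic a x^2 + b x + c the discriminant is Δ = b^2 - 4ac = (-7)^2 - 4*(2)*(-4) = 49 - (-32) = 81.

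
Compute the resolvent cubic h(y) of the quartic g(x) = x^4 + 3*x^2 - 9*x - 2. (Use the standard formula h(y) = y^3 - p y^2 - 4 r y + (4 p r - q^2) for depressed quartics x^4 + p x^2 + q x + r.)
h(y) = y^3 - 3*y^2 + 8*y - 105

Identify coefficients: p = 3, q = -9, r = -2.
Plug into h(y) = y^3 - p y^2 - 4 r y + (4 p r - q^2):
  h(y) = y^3 - (3) y^2 - 4*(-2) y + (4*(3)*(-2) - (-9)^2)
       = y^3 + (-3) y^2 + (8) y + (-105).
Simplifying: h(y) = y^3 - 3*y^2 + 8*y - 105.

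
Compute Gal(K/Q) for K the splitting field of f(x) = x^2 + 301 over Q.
Gal(K/Q) = Z/2Z (cyclic of order 2)

x^2 + 301 is irreducible over Q since -301 is not a rational square. The splitting field Q(sqrt(-301)) has degree 2 over Q, and its unique nontrivial automorphism is sqrt(-301) ↦ -sqrt(-301). Hence Gal(Q(sqrt(-301))/Q) = Z/2Z.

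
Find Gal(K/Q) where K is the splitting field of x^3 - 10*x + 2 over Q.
Gal(K/Q) = S_3 (symmetric group of order 6)

Compute the discriminant of x^3 + (0)*x^2 + (-10)*x + (2): Δ = 3892. Since Δ is not a rational square, the Galois group is not contained in A_3; it must be the full S_3 (irreducibility of the cubic rules out anything smaller).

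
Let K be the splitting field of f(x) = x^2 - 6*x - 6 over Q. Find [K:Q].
[K:Q] = 2

The discriminant of x^2 + (-6)*x + (-6) is b^2 - 4c = 36 - (-24) = 60. Since 60 is not a perfect square in Q, the polynomial is irreducible over Q. Its two roots generate a degree-2 extension, so [K:Q] = 2.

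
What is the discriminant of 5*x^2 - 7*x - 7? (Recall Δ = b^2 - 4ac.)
Δ = 189

For a quadratic a x^2 + b x + c the discriminant is Δ = b^2 - 4ac = (-7)^2 - 4*(5)*(-7) = 49 - (-140) = 189.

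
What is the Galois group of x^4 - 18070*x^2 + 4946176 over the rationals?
Gal(K/Q) = Z/2Z (cyclic of order 2)

f factors as (x^2 - 17792)(x^2 - 278), so the splitting field is K = Q(sqrt(17792), sqrt(278)). The squarefree part of 17792 is 278 and the squarefree part of 278 is also 278, so sqrt(17792) and sqrt(278) are both rational multiples of sqrt(278). Hence Q(sqrt(17792)) = Q(sqrt(278)) = Q(sqrt(278)), and the splitting field collapses to a single degree-2 extension with Galois group Z/2Z.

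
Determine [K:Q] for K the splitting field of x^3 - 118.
[K:Q] = 6

x^3 - 118 has one real root r = 118^(1/3) and two complex roots r*zeta_3, r*zeta_3^2 where zeta_3 = e^(2*pi*i/3). The splitting field is Q(r, zeta_3). [Q(r):Q] = 3 and [Q(zeta_3):Q] = 2 with gcd = 1, so [Q(r, zeta_3):Q] = 3 * 2 = 6.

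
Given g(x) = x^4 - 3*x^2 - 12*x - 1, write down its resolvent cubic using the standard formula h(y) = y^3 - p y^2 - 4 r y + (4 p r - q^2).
h(y) = y^3 + 3*y^2 + 4*y - 132

Identify coefficients: p = -3, q = -12, r = -1.
Plug into h(y) = y^3 - p y^2 - 4 r y + (4 p r - q^2):
  h(y) = y^3 - (-3) y^2 - 4*(-1) y + (4*(-3)*(-1) - (-12)^2)
       = y^3 + (3) y^2 + (4) y + (-132).
Simplifying: h(y) = y^3 + 3*y^2 + 4*y - 132.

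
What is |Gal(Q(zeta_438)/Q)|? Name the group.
|Gal(Q(zeta_438)/Q)| = phi(438) = 144; group ≅ (Z/438Z)^* ≅ Z/2Z × Z/72Z

The n-th cyclotomic polynomial Φ_438(x) is the minimal polynomial of zeta_438 over Q and has degree phi(438) = 144. So Q(zeta_438) is a degree-144 Galois extension with Galois group (Z/438Z)^*. By CRT, (Z/438Z)^* ≅ (Z/2Z)^* × (Z/3Z)^* × (Z/73Z)^*. Each prime-power unit group is (Z/2Z)^* ≅ trivial group (order 1); (Z/3Z)^* ≅ Z/2Z; (Z/73Z)^* ≅ Z/72Z. Hence Gal(Q(zeta_438)/Q) ≅ Z/2Z × Z/72Z.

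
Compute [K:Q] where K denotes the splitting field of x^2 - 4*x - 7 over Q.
[K:Q] = 2

The discriminant of x^2 + (-4)*x + (-7) is b^2 - 4c = 16 - (-28) = 44. Since 44 is not a perfect square in Q, the polynomial is irreducible over Q. Its two roots generate a degree-2 extension, so [K:Q] = 2.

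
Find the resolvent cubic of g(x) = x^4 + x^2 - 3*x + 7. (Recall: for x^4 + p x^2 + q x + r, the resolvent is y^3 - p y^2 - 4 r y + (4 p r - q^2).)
h(y) = y^3 - y^2 - 28*y + 19

Identify coefficients: p = 1, q = -3, r = 7.
Plug into h(y) = y^3 - p y^2 - 4 r y + (4 p r - q^2):
  h(y) = y^3 - (1) y^2 - 4*(7) y + (4*(1)*(7) - (-3)^2)
       = y^3 + (-1) y^2 + (-28) y + (19).
Simplifying: h(y) = y^3 - y^2 - 28*y + 19.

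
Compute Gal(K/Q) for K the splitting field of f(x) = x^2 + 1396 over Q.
Gal(K/Q) = Z/2Z (cyclic of order 2)

x^2 + 1396 is irreducible over Q since -1396 is not a rational square. The splitting field Q(sqrt(-1396)) has degree 2 over Q, and its unique nontrivial automorphism is sqrt(-1396) ↦ -sqrt(-1396). Hence Gal(Q(sqrt(-1396))/Q) = Z/2Z.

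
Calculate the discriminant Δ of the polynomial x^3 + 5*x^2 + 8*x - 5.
Δ = -2223

For x^3 + a x^2 + b x + c the discriminant is Δ = 18 a b c - 4 a^3 c + a^2 b^2 - 4 b^3 - 27 c^2.
Plug a = 5, b = 8, c = -5:
  18*(5)*(8)*(-5) - 4*(5)^3*(-5) + (5)^2*(8)^2 - 4*(8)^3 - 27*(-5)^2
  = -3600 + (2500) + 1600 + (-2048) + (-675)
  = -2223.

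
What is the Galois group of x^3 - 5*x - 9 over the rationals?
Gal(K/Q) = S_3 (symmetric group of order 6)

Compute the discriminant of x^3 + (0)*x^2 + (-5)*x + (-9): Δ = -1687. Since Δ is not a rational square, the Galois group is not contained in A_3; it must be the full S_3 (irreducibility of the cubic rules out anything smaller).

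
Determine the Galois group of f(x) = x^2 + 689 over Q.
Gal(K/Q) = Z/2Z (cyclic of order 2)

x^2 + 689 is irreducible over Q since -689 is not a rational square. The splitting field Q(sqrt(-689)) has degree 2 over Q, and its unique nontrivial automorphism is sqrt(-689) ↦ -sqrt(-689). Hence Gal(Q(sqrt(-689))/Q) = Z/2Z.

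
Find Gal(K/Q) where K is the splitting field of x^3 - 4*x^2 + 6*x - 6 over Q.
Gal(K/Q) = S_3 (symmetric group of order 6)

Compute the discriminant of x^3 + (-4)*x^2 + (6)*x + (-6): Δ = -204. Since Δ is not a rational square, the Galois group is not contained in A_3; it must be the full S_3 (irreducibility of the cubic rules out anything smaller).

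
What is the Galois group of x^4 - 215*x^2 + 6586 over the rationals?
Gal(K/Q) = V_4 (Klein four-group, Z/2Z × Z/2Z)

f factors as (x^2 - 178)(x^2 - 37), so the splitting field is K = Q(sqrt(178), sqrt(37)). The elements 178, 37, 6586 are all non-squares in Q, so sqrt(178) and sqrt(37) generate independent quadratic extensions. Thus [K:Q] = 4 and Gal(K/Q) is generated by the two order-2 automorphisms sqrt(178) ↦ -sqrt(178) and sqrt(37) ↦ -sqrt(37), giving V_4.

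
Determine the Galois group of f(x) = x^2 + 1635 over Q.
Gal(K/Q) = Z/2Z (cyclic of order 2)

x^2 + 1635 is irreducible over Q since -1635 is not a rational square. The splitting field Q(sqrt(-1635)) has degree 2 over Q, and its unique nontrivial automorphism is sqrt(-1635) ↦ -sqrt(-1635). Hence Gal(Q(sqrt(-1635))/Q) = Z/2Z.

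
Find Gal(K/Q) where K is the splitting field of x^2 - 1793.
Gal(K/Q) = Z/2Z (cyclic of order 2)

x^2 - 1793 is irreducible over Q since 1793 is not a rational square. The splitting field Q(sqrt(1793)) has degree 2 over Q, and its unique nontrivial automorphism is sqrt(1793) ↦ -sqrt(1793). Hence Gal(Q(sqrt(1793))/Q) = Z/2Z.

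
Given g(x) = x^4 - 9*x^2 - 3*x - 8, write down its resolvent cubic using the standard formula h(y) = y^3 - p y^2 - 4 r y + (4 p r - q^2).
h(y) = y^3 + 9*y^2 + 32*y + 279

Identify coefficients: p = -9, q = -3, r = -8.
Plug into h(y) = y^3 - p y^2 - 4 r y + (4 p r - q^2):
  h(y) = y^3 - (-9) y^2 - 4*(-8) y + (4*(-9)*(-8) - (-3)^2)
       = y^3 + (9) y^2 + (32) y + (279).
Simplifying: h(y) = y^3 + 9*y^2 + 32*y + 279.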